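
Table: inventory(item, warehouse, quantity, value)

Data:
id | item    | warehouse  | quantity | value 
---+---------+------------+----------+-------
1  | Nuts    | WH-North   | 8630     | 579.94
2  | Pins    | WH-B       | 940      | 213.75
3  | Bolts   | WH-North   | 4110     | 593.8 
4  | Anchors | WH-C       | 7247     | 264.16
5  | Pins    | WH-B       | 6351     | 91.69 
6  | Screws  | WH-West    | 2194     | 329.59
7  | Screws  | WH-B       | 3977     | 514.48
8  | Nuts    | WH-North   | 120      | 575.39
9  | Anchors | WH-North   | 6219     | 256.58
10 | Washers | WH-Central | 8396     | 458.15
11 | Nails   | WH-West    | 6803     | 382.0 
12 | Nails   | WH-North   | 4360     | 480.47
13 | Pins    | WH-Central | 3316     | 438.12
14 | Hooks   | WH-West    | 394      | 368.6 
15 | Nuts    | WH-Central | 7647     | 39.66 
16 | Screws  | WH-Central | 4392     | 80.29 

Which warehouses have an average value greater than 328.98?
SELECT warehouse, AVG(value)
FROM inventory
GROUP BY warehouse
HAVING AVG(value) > 328.98

Result:
  WH-North: avg=497.24
  WH-West: avg=360.06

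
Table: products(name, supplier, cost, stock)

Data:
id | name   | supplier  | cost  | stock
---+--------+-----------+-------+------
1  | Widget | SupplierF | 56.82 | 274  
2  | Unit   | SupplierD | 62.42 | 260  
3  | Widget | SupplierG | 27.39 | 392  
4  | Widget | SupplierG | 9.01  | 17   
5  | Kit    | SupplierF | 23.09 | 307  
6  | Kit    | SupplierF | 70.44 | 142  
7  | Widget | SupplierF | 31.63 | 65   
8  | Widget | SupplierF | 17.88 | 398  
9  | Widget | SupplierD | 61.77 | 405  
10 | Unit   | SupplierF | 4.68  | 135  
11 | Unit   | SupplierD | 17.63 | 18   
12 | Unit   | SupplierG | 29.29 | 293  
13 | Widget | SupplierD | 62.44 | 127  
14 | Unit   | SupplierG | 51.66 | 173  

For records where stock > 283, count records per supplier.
SELECT supplier, COUNT(*)
FROM products
WHERE stock > 283
GROUP BY supplier

Note: WHERE filters rows before grouping.

Result:
  SupplierD: 1
  SupplierF: 2
  SupplierG: 2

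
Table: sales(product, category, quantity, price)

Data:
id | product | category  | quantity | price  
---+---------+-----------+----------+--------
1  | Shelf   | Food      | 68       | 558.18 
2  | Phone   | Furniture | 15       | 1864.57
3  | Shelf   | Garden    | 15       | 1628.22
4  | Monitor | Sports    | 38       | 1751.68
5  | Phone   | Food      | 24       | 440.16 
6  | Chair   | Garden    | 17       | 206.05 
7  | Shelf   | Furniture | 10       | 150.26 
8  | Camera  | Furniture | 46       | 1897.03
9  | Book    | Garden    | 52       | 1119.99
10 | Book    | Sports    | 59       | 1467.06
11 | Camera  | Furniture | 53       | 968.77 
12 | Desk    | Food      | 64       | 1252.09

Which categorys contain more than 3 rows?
SELECT category, COUNT(*) as cnt
FROM sales
GROUP BY category
HAVING COUNT(*) > 3

Result:
  Furniture: 4

Note: HAVING filters groups after aggregation, WHERE filters rows before.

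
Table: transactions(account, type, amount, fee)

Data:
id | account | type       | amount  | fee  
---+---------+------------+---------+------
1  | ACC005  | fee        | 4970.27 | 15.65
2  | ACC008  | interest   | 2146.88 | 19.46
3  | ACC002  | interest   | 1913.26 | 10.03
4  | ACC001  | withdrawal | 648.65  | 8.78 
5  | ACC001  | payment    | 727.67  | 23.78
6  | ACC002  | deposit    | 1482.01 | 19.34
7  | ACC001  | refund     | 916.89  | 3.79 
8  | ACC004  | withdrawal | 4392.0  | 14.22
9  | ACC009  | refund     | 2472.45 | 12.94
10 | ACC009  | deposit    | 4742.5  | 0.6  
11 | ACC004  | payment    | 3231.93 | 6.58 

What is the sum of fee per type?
SELECT type, SUM(fee) as result
FROM transactions
GROUP BY type

Result:
  deposit: 19.94
  fee: 15.65
  interest: 29.49
  payment: 30.36
  refund: 16.73
  withdrawal: 23.00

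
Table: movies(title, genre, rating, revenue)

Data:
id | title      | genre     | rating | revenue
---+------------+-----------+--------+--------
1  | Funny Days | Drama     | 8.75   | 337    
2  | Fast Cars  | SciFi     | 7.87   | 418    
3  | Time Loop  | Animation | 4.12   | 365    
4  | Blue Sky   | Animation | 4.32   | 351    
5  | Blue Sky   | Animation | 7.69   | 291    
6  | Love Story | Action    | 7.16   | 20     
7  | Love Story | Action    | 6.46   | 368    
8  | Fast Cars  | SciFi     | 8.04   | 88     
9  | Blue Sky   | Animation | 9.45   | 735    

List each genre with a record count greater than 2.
SELECT genre, COUNT(*) as cnt
FROM movies
GROUP BY genre
HAVING COUNT(*) > 2

Result:
  Animation: 4

Note: HAVING filters groups after aggregation, WHERE filters rows before.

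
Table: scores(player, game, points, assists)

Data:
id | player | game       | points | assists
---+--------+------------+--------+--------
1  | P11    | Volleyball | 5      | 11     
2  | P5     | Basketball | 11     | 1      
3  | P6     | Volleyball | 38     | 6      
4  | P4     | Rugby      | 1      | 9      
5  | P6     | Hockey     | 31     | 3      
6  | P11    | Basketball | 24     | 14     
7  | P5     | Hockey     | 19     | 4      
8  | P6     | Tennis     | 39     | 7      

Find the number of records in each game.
SELECT game, COUNT(*) as count
FROM scores
GROUP BY game

Result:
  Basketball: 2
  Hockey: 2
  Rugby: 1
  Tennis: 1
  Volleyball: 2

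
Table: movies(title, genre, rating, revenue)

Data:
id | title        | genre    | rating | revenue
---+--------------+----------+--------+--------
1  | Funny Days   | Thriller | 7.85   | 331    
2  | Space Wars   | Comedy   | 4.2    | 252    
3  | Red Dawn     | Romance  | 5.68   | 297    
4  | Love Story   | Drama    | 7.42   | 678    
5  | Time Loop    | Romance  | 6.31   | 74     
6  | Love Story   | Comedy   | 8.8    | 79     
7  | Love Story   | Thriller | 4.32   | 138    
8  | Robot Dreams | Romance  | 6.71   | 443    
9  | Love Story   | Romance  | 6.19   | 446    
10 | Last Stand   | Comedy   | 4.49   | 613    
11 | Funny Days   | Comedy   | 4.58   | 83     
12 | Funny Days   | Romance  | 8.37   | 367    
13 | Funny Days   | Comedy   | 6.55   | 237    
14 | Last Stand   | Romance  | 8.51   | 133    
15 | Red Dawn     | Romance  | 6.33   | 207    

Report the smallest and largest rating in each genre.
SELECT genre, MIN(rating), MAX(rating)
FROM movies
GROUP BY genre

Result:
  Comedy: min=4.20, max=8.80
  Drama: min=7.42, max=7.42
  Romance: min=5.68, max=8.51
  Thriller: min=4.32, max=7.85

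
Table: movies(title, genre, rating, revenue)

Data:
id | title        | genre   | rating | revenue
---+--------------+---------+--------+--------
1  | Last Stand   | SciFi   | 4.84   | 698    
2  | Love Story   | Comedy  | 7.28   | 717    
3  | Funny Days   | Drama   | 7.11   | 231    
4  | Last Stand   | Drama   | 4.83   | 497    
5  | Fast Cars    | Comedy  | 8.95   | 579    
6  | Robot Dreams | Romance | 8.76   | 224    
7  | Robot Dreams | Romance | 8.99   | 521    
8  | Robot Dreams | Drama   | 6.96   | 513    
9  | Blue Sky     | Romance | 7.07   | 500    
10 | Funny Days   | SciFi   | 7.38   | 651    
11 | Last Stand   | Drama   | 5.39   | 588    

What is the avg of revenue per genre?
SELECT genre, AVG(revenue) as result
FROM movies
GROUP BY genre

Result:
  Comedy: 648.00
  Drama: 457.25
  Romance: 415.00
  SciFi: 674.50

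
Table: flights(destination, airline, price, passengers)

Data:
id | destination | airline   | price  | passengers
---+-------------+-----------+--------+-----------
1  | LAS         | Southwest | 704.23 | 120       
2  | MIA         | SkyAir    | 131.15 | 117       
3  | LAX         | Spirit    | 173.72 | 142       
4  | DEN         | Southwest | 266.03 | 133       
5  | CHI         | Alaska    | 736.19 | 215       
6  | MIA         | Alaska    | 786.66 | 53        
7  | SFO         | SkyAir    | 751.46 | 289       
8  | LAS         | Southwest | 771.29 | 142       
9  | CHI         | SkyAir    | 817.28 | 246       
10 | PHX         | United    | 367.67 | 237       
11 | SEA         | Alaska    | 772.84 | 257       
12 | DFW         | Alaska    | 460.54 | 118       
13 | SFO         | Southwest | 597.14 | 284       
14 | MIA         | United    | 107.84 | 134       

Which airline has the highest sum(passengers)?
SELECT airline, SUM(passengers) as val
FROM flights
GROUP BY airline
ORDER BY val DESC
LIMIT 1

Result: Southwest with sum(passengers) = 679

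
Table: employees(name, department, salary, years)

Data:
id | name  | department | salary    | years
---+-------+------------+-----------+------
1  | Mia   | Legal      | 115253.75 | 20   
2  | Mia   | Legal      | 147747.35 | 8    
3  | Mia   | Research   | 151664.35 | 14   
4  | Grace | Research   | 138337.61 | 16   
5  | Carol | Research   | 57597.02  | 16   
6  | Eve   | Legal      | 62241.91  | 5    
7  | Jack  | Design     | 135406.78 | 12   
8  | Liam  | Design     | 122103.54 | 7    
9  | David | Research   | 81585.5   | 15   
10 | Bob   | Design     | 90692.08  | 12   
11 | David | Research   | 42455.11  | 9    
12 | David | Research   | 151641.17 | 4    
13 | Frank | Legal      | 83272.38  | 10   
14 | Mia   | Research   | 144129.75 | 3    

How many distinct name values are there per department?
SELECT department, COUNT(DISTINCT name)
FROM employees
GROUP BY department

Result:
  Design: 3 distinct
  Legal: 3 distinct
  Research: 4 distinct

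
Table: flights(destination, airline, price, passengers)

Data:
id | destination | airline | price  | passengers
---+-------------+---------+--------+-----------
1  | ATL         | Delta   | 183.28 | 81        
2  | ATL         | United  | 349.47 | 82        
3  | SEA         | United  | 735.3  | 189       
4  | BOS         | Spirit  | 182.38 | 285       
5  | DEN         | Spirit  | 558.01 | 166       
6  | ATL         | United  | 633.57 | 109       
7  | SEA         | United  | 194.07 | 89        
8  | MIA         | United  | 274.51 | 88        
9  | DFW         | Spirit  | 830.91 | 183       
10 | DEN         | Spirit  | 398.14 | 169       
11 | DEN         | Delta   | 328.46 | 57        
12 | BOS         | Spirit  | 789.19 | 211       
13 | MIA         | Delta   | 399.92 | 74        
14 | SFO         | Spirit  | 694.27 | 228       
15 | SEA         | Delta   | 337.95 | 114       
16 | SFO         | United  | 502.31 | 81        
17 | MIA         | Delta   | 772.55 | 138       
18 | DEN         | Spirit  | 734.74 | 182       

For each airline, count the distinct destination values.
SELECT airline, COUNT(DISTINCT destination)
FROM flights
GROUP BY airline

Result:
  Delta: 4 distinct
  Spirit: 4 distinct
  United: 4 distinct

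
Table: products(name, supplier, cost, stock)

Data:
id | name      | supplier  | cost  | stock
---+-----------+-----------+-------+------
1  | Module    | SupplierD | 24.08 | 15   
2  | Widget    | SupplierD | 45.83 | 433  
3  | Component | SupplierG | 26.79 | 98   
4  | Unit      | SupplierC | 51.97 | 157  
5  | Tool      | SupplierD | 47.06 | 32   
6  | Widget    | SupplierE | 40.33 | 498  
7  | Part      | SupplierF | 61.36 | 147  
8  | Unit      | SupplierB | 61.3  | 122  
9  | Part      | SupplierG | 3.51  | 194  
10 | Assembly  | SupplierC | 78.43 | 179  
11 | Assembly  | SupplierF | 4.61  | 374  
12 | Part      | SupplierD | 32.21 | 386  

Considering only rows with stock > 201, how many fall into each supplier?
SELECT supplier, COUNT(*)
FROM products
WHERE stock > 201
GROUP BY supplier

Note: WHERE filters rows before grouping.

Result:
  SupplierD: 2
  SupplierE: 1
  SupplierF: 1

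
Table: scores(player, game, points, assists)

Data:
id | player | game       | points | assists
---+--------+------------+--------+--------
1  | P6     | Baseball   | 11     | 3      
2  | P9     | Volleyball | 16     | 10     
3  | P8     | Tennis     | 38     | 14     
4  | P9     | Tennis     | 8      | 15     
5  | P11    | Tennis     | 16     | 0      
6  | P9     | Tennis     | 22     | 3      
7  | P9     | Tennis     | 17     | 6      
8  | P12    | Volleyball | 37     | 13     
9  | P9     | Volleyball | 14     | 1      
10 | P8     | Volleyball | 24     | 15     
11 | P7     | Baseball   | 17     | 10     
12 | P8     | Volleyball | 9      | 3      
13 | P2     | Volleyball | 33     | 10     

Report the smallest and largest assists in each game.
SELECT game, MIN(assists), MAX(assists)
FROM scores
GROUP BY game

Result:
  Baseball: min=3, max=10
  Tennis: min=0, max=15
  Volleyball: min=1, max=15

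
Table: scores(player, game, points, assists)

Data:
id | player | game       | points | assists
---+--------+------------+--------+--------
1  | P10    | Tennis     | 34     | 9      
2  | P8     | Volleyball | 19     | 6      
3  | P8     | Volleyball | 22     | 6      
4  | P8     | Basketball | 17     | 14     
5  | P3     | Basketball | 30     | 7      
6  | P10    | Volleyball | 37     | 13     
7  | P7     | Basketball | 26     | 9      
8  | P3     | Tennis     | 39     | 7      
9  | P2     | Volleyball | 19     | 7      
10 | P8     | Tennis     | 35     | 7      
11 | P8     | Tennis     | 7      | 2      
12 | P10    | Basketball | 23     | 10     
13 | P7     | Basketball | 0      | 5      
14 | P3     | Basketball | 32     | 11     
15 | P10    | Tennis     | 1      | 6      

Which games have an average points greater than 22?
SELECT game, AVG(points)
FROM scores
GROUP BY game
HAVING AVG(points) > 22

Result:
  Tennis: avg=23.20
  Volleyball: avg=24.25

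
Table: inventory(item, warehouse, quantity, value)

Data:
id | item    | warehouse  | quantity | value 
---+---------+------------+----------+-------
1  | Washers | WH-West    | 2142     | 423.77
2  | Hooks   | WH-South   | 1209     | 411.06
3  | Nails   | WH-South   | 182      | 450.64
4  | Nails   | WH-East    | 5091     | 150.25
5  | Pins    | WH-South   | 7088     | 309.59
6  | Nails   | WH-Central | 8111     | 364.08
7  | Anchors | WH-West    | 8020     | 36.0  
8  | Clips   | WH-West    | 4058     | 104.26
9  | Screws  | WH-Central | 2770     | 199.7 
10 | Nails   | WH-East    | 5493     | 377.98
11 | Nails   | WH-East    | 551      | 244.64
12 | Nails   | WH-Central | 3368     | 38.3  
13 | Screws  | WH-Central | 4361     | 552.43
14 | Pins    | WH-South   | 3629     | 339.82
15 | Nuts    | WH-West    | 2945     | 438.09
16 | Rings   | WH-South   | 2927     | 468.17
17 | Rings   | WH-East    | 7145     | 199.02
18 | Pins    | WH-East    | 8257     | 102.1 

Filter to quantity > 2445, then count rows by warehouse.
SELECT warehouse, COUNT(*)
FROM inventory
WHERE quantity > 2445
GROUP BY warehouse

Note: WHERE filters rows before grouping.

Result:
  WH-Central: 4
  WH-East: 4
  WH-South: 3
  WH-West: 3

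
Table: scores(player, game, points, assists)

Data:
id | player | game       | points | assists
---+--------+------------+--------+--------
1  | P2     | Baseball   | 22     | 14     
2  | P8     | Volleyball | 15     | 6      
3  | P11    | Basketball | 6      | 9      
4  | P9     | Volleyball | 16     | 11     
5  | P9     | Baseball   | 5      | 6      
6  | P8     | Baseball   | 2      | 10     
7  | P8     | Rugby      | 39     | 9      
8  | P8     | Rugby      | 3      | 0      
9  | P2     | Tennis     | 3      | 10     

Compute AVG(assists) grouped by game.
SELECT game, AVG(assists) as result
FROM scores
GROUP BY game

Result:
  Baseball: 10.00
  Basketball: 9.00
  Rugby: 4.50
  Tennis: 10.00
  Volleyball: 8.50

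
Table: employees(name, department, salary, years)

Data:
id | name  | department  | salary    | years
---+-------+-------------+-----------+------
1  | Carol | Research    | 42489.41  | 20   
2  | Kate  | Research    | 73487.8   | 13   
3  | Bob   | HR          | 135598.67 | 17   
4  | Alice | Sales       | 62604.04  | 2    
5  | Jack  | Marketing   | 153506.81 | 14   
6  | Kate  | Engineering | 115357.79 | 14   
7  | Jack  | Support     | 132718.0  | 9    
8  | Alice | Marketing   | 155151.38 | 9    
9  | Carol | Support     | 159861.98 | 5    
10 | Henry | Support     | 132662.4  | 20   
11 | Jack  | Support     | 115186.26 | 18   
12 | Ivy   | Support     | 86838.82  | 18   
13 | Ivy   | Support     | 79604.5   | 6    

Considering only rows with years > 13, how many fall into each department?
SELECT department, COUNT(*)
FROM employees
WHERE years > 13
GROUP BY department

Note: WHERE filters rows before grouping.

Result:
  Engineering: 1
  HR: 1
  Marketing: 1
  Research: 1
  Support: 3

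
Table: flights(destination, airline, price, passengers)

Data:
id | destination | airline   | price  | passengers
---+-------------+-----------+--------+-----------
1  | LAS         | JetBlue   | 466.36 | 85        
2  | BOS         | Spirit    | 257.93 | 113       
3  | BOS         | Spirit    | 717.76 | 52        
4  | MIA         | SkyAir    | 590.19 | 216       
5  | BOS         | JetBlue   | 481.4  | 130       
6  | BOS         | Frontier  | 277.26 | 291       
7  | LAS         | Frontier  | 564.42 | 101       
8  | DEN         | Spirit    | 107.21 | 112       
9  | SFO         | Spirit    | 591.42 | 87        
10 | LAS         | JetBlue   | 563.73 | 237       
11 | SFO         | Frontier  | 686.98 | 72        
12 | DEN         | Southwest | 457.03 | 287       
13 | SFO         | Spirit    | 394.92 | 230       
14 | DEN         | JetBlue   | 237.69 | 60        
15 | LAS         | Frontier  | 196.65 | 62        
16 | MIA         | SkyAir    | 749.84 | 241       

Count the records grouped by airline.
SELECT airline, COUNT(*) as count
FROM flights
GROUP BY airline

Result:
  Frontier: 4
  JetBlue: 4
  SkyAir: 2
  Southwest: 1
  Spirit: 5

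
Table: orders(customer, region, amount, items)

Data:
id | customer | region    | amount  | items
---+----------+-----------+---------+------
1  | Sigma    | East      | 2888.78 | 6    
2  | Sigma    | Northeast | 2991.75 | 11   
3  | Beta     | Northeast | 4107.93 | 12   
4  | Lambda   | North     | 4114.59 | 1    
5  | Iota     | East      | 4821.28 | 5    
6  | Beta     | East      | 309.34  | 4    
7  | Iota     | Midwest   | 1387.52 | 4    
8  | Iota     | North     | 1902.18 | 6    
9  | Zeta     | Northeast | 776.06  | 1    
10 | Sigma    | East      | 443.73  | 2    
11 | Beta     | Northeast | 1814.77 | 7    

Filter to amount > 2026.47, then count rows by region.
SELECT region, COUNT(*)
FROM orders
WHERE amount > 2026.47
GROUP BY region

Note: WHERE filters rows before grouping.

Result:
  East: 2
  North: 1
  Northeast: 2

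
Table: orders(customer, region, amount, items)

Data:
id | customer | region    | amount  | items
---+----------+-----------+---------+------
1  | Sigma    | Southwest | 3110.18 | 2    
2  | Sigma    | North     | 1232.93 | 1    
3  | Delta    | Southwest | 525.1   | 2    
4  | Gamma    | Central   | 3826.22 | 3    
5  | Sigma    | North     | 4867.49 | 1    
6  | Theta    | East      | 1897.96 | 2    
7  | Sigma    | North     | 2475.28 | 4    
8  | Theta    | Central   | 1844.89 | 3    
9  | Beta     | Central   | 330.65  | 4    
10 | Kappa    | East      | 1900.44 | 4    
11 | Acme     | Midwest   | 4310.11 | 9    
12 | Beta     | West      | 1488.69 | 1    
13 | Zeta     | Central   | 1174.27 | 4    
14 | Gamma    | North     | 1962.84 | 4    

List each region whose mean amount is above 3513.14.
SELECT region, AVG(amount)
FROM orders
GROUP BY region
HAVING AVG(amount) > 3513.14

Result:
  Midwest: avg=4310.11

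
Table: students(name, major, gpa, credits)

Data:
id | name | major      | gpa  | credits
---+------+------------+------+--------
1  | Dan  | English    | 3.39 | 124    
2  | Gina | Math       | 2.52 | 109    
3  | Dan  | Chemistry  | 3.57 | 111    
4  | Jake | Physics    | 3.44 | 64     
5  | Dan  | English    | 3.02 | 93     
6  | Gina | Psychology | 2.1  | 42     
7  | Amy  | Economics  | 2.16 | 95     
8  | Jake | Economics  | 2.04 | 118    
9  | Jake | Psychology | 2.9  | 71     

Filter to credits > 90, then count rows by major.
SELECT major, COUNT(*)
FROM students
WHERE credits > 90
GROUP BY major

Note: WHERE filters rows before grouping.

Result:
  Chemistry: 1
  Economics: 2
  English: 2
  Math: 1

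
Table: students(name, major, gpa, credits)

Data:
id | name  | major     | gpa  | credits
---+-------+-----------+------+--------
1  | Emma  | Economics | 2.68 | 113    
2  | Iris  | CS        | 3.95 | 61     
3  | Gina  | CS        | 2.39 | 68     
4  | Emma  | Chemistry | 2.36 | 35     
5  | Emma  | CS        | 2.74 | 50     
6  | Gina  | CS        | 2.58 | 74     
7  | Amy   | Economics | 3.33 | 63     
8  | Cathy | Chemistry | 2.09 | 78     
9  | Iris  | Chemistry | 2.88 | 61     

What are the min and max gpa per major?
SELECT major, MIN(gpa), MAX(gpa)
FROM students
GROUP BY major

Result:
  CS: min=2.39, max=3.95
  Chemistry: min=2.09, max=2.88
  Economics: min=2.68, max=3.33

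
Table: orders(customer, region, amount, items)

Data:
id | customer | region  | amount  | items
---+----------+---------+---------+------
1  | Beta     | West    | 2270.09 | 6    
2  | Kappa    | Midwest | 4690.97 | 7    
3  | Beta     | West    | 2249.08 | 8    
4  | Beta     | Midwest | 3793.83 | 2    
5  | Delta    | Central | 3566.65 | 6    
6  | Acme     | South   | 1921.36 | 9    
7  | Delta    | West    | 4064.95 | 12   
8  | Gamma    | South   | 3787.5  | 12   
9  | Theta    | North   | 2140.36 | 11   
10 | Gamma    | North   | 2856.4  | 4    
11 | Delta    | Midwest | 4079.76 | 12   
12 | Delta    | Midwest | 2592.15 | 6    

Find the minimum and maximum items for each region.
SELECT region, MIN(items), MAX(items)
FROM orders
GROUP BY region

Result:
  Central: min=6, max=6
  Midwest: min=2, max=12
  North: min=4, max=11
  South: min=9, max=12
  West: min=6, max=12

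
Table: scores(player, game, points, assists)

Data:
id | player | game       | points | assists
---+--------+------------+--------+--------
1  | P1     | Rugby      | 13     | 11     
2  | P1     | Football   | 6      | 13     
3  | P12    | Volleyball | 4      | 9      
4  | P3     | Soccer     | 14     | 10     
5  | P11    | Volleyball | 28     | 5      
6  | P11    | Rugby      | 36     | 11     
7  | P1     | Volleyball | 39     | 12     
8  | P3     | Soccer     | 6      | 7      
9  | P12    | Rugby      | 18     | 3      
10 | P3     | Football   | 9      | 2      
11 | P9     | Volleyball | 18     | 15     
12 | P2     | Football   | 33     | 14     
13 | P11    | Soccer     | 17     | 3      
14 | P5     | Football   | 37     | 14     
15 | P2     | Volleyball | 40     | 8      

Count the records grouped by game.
SELECT game, COUNT(*) as count
FROM scores
GROUP BY game

Result:
  Football: 4
  Rugby: 3
  Soccer: 3
  Volleyball: 5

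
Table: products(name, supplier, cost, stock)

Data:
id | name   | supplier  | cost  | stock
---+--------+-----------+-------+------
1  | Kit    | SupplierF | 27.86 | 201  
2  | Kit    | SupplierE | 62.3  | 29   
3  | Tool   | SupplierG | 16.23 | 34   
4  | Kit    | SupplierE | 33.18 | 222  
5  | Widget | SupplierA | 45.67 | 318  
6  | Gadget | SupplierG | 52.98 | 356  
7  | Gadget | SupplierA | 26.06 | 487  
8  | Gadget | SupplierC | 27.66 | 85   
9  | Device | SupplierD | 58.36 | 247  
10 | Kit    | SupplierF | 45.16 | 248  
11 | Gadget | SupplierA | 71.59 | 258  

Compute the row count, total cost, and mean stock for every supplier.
SELECT supplier,
       COUNT(*) as cnt,
       SUM(cost) as total_cost,
       AVG(stock) as avg_stock
FROM products
GROUP BY supplier

Result:
  SupplierA: 3 records, 143.32 total cost, 354.33 avg stock
  SupplierC: 1 records, 27.66 total cost, 85.00 avg stock
  SupplierD: 1 records, 58.36 total cost, 247.00 avg stock
  SupplierE: 2 records, 95.48 total cost, 125.50 avg stock
  SupplierF: 2 records, 73.02 total cost, 224.50 avg stock
  SupplierG: 2 records, 69.21 total cost, 195.00 avg stock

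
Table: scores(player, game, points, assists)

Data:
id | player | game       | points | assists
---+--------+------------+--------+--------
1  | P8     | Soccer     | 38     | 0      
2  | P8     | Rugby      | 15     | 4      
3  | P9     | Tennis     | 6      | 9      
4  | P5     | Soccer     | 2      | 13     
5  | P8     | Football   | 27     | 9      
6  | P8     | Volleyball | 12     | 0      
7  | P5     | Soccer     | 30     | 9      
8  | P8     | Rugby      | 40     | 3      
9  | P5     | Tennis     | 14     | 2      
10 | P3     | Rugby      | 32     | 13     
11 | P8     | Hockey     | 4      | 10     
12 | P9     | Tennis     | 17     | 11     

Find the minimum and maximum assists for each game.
SELECT game, MIN(assists), MAX(assists)
FROM scores
GROUP BY game

Result:
  Football: min=9, max=9
  Hockey: min=10, max=10
  Rugby: min=3, max=13
  Soccer: min=0, max=13
  Tennis: min=2, max=11
  Volleyball: min=0, max=0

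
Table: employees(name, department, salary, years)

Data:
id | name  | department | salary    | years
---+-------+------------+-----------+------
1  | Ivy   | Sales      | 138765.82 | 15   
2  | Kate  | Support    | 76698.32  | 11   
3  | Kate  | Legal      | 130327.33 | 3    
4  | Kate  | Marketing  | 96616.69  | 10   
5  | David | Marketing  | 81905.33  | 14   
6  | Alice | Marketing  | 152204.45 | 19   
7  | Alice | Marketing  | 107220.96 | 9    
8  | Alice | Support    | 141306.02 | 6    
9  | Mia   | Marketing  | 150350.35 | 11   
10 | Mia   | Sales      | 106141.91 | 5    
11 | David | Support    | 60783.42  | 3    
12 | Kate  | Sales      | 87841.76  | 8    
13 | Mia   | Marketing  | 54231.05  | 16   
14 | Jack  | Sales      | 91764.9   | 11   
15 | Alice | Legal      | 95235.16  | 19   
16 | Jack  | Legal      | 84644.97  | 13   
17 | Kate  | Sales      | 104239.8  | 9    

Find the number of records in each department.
SELECT department, COUNT(*) as count
FROM employees
GROUP BY department

Result:
  Legal: 3
  Marketing: 6
  Sales: 5
  Support: 3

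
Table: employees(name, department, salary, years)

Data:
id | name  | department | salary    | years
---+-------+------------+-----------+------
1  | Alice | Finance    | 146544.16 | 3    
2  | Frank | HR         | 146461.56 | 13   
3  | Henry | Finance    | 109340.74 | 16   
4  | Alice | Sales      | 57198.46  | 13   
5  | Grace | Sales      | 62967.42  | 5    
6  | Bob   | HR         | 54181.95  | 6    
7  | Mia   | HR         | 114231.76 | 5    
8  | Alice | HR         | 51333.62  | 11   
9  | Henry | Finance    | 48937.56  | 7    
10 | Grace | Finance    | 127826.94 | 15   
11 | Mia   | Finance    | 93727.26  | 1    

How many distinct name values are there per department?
SELECT department, COUNT(DISTINCT name)
FROM employees
GROUP BY department

Result:
  Finance: 4 distinct
  HR: 4 distinct
  Sales: 2 distinct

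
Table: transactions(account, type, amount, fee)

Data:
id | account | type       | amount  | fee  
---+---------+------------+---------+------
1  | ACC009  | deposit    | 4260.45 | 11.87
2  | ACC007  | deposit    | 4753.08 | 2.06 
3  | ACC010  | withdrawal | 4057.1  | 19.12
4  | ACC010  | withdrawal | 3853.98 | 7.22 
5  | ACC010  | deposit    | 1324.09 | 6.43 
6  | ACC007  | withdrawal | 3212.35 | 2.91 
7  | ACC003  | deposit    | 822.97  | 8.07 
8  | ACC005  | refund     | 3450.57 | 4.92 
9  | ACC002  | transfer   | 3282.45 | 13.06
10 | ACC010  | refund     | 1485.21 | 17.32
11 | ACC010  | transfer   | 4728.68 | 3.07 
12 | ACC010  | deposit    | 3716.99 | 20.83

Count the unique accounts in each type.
SELECT type, COUNT(DISTINCT account)
FROM transactions
GROUP BY type

Result:
  deposit: 4 distinct
  refund: 2 distinct
  transfer: 2 distinct
  withdrawal: 2 distinct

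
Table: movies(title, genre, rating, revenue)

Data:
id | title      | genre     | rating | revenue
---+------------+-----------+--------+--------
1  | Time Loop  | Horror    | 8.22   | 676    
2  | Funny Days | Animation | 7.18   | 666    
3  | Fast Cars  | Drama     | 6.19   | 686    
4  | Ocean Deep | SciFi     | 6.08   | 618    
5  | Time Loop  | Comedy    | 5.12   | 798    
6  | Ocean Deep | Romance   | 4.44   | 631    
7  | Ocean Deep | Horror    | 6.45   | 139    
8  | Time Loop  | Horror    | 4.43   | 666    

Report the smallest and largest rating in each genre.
SELECT genre, MIN(rating), MAX(rating)
FROM movies
GROUP BY genre

Result:
  Animation: min=7.18, max=7.18
  Comedy: min=5.12, max=5.12
  Drama: min=6.19, max=6.19
  Horror: min=4.43, max=8.22
  Romance: min=4.44, max=4.44
  SciFi: min=6.08, max=6.08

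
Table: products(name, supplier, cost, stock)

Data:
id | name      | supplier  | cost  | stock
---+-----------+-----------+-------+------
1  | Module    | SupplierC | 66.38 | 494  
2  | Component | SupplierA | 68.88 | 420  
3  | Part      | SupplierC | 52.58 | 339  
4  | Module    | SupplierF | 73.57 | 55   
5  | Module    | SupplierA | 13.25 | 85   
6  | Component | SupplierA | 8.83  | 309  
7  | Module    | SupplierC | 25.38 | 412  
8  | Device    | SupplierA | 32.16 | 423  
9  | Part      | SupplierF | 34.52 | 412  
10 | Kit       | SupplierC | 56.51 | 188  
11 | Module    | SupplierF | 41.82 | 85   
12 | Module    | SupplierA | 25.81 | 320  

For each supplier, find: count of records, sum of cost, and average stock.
SELECT supplier,
       COUNT(*) as cnt,
       SUM(cost) as total_cost,
       AVG(stock) as avg_stock
FROM products
GROUP BY supplier

Result:
  SupplierA: 5 records, 148.93 total cost, 311.40 avg stock
  SupplierC: 4 records, 200.85 total cost, 358.25 avg stock
  SupplierF: 3 records, 149.91 total cost, 184.00 avg stock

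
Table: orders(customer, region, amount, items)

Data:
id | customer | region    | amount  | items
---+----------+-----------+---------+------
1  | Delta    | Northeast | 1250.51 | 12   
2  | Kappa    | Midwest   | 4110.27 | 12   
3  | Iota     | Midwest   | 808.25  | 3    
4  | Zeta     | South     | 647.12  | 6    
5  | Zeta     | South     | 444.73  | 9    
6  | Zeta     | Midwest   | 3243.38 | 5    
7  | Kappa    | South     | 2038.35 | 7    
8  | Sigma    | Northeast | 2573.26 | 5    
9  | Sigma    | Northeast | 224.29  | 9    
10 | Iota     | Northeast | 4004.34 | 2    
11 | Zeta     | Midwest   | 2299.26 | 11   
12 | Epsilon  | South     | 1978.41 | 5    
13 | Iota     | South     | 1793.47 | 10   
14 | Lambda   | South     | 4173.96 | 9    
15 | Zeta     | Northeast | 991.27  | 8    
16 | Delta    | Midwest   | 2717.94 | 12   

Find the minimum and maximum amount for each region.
SELECT region, MIN(amount), MAX(amount)
FROM orders
GROUP BY region

Result:
  Midwest: min=808.25, max=4110.27
  Northeast: min=224.29, max=4004.34
  South: min=444.73, max=4173.96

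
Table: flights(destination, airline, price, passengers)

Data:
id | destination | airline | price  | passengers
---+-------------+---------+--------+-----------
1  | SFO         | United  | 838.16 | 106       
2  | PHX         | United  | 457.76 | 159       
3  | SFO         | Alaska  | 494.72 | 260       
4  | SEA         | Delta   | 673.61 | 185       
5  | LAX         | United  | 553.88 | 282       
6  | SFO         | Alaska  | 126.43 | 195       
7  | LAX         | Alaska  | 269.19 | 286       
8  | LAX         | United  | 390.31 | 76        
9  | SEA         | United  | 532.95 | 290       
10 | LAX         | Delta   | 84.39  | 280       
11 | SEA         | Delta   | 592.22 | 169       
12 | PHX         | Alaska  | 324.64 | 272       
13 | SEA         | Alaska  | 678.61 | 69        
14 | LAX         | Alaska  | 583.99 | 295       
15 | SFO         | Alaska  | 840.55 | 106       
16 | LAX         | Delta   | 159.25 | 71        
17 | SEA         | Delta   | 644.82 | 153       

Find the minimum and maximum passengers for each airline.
SELECT airline, MIN(passengers), MAX(passengers)
FROM flights
GROUP BY airline

Result:
  Alaska: min=69, max=295
  Delta: min=71, max=280
  United: min=76, max=290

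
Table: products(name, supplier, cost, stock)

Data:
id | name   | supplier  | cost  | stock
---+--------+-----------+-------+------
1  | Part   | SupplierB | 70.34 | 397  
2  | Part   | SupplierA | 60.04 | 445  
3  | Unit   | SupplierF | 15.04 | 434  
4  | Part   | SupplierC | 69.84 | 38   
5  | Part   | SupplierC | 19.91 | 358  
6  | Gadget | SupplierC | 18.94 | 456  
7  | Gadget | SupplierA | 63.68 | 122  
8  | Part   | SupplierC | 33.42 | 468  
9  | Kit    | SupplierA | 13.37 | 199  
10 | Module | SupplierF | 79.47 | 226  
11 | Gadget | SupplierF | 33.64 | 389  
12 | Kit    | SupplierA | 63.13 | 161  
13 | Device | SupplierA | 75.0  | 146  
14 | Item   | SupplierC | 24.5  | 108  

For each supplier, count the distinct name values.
SELECT supplier, COUNT(DISTINCT name)
FROM products
GROUP BY supplier

Result:
  SupplierA: 4 distinct
  SupplierB: 1 distinct
  SupplierC: 3 distinct
  SupplierF: 3 distinct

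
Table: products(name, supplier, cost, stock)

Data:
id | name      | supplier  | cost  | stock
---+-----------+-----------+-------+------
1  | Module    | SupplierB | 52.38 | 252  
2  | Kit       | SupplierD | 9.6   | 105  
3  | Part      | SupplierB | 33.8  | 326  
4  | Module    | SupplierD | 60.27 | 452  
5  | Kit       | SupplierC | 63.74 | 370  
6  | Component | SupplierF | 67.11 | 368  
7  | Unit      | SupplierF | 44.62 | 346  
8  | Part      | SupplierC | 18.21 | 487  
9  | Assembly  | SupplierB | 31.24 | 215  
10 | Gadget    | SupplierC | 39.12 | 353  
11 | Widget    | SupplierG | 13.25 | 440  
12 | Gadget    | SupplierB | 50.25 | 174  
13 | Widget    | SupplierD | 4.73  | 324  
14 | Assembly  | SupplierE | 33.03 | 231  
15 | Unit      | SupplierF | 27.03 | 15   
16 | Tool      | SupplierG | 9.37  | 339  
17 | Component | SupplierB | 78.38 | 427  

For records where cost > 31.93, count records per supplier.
SELECT supplier, COUNT(*)
FROM products
WHERE cost > 31.93
GROUP BY supplier

Note: WHERE filters rows before grouping.

Result:
  SupplierB: 4
  SupplierC: 2
  SupplierD: 1
  SupplierE: 1
  SupplierF: 2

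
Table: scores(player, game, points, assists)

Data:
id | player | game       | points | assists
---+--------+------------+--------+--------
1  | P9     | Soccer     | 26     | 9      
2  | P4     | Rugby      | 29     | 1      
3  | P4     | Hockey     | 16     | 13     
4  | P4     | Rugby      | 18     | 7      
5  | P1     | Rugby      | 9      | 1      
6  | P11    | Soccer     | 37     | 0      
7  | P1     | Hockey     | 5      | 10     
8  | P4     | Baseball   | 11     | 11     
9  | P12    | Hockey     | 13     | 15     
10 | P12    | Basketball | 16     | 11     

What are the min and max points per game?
SELECT game, MIN(points), MAX(points)
FROM scores
GROUP BY game

Result:
  Baseball: min=11, max=11
  Basketball: min=16, max=16
  Hockey: min=5, max=16
  Rugby: min=9, max=29
  Soccer: min=26, max=37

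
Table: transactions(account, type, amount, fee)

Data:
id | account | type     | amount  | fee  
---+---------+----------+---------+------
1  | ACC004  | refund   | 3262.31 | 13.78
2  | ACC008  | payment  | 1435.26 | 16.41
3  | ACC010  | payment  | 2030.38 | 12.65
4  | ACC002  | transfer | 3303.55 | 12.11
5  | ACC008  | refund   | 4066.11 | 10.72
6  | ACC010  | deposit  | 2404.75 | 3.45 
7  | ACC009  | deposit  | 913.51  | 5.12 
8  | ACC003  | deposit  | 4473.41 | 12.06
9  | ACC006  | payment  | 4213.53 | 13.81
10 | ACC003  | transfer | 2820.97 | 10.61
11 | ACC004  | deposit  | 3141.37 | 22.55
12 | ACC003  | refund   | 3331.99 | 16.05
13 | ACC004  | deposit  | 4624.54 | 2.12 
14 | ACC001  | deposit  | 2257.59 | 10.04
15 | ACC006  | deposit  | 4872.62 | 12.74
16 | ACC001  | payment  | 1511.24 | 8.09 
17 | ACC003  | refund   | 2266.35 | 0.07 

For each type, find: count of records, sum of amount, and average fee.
SELECT type,
       COUNT(*) as cnt,
       SUM(amount) as total_amount,
       AVG(fee) as avg_fee
FROM transactions
GROUP BY type

Result:
  deposit: 7 records, 22687.79 total amount, 9.73 avg fee
  payment: 4 records, 9190.41 total amount, 12.74 avg fee
  refund: 4 records, 12926.76 total amount, 10.16 avg fee
  transfer: 2 records, 6124.52 total amount, 11.36 avg fee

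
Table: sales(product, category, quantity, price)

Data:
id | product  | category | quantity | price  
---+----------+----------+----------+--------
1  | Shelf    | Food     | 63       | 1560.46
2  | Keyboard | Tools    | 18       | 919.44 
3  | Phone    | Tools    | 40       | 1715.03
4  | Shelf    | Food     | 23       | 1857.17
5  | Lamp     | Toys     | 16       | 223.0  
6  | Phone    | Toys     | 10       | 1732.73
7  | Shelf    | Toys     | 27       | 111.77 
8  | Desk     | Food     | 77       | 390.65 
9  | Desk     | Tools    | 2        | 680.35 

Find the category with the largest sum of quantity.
SELECT category, SUM(quantity) as val
FROM sales
GROUP BY category
ORDER BY val DESC
LIMIT 1

Result: Food with sum(quantity) = 163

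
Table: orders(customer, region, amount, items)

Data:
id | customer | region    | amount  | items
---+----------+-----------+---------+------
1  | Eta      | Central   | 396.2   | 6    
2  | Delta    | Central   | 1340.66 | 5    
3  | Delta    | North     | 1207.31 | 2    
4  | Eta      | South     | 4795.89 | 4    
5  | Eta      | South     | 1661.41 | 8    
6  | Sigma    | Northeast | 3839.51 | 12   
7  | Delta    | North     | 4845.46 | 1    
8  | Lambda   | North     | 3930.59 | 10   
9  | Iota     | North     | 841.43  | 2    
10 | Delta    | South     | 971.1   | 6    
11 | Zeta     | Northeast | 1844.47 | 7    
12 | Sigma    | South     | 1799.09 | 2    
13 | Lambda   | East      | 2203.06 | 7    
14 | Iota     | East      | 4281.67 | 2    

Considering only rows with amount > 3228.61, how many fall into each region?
SELECT region, COUNT(*)
FROM orders
WHERE amount > 3228.61
GROUP BY region

Note: WHERE filters rows before grouping.

Result:
  East: 1
  North: 2
  Northeast: 1
  South: 1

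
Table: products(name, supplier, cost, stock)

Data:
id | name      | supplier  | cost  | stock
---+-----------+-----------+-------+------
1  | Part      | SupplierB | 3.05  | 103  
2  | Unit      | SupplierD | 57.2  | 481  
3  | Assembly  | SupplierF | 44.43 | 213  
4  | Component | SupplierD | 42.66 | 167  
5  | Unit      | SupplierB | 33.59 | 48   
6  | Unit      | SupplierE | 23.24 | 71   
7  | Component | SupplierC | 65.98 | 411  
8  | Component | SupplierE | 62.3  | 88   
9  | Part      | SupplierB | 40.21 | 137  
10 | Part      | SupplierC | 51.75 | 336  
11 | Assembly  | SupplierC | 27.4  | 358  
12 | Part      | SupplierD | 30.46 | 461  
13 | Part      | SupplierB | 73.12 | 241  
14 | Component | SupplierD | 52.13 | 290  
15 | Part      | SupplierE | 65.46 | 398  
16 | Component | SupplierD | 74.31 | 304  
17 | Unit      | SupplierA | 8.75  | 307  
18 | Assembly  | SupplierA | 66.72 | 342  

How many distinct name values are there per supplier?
SELECT supplier, COUNT(DISTINCT name)
FROM products
GROUP BY supplier

Result:
  SupplierA: 2 distinct
  SupplierB: 2 distinct
  SupplierC: 3 distinct
  SupplierD: 3 distinct
  SupplierE: 3 distinct
  SupplierF: 1 distinct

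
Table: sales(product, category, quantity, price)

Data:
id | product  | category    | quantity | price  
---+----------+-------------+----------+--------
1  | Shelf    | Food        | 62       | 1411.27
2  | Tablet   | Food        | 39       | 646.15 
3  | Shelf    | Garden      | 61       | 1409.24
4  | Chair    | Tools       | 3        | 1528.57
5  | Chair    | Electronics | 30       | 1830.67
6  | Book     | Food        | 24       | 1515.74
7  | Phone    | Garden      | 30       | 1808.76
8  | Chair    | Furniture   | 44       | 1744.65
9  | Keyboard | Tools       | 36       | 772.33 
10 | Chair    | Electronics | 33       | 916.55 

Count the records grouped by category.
SELECT category, COUNT(*) as count
FROM sales
GROUP BY category

Result:
  Electronics: 2
  Food: 3
  Furniture: 1
  Garden: 2
  Tools: 2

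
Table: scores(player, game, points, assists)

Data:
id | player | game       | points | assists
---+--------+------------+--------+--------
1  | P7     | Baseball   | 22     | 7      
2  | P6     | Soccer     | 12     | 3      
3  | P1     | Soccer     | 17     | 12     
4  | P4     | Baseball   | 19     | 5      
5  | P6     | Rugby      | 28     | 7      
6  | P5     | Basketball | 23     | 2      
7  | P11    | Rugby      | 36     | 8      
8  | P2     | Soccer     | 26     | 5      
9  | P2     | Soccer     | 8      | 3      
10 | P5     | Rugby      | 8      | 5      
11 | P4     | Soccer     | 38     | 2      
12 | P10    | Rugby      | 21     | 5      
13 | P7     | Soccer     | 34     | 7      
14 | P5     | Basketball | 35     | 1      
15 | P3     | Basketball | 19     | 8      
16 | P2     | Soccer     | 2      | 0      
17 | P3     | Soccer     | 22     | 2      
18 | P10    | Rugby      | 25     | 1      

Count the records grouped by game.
SELECT game, COUNT(*) as count
FROM scores
GROUP BY game

Result:
  Baseball: 2
  Basketball: 3
  Rugby: 5
  Soccer: 8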